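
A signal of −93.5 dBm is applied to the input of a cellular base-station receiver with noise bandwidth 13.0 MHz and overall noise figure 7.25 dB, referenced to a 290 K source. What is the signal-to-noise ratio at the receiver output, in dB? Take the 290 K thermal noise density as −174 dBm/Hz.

2.1 dB

Noise floor: N = −174 + 10 log₁₀(B) + NF
10 log₁₀(1.30×10⁷) = 71.14 dB
N = −174 + 71.14 + 7.25 = −95.61 dBm
SNR = P_sig − N = −93.5 − (−95.61) = 2.11 dB → 2.1 dB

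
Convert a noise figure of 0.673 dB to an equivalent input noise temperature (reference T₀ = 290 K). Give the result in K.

F = 10^(0.673/10) = 1.16762
T_e = (F − 1)·T₀ = (1.16762 − 1) × 290 = 48.6 K

48.6 K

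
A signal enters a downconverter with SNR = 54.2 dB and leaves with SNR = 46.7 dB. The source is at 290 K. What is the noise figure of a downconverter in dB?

7.5 dB

NF (dB) = SNR_in(dB) − SNR_out(dB) when the source is at T₀
NF = 54.2 − 46.7 = 7.5 dB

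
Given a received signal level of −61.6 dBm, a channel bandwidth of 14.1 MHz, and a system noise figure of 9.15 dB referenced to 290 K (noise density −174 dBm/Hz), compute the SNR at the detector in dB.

31.8 dB

Noise floor: N = −174 + 10 log₁₀(B) + NF
10 log₁₀(1.41×10⁷) = 71.49 dB
N = −174 + 71.49 + 9.15 = −93.36 dBm
SNR = P_sig − N = −61.6 − (−93.36) = 31.76 dB → 31.8 dB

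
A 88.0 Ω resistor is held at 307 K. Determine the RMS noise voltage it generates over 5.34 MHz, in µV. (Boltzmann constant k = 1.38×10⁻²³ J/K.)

2.82 µV

V_n = √(4kTRB)
4kTRB = 4 × 1.38×10⁻²³ × 307 × 8.80×10¹ × 5.34×10⁶ = 7.96×10⁻¹² V²
V_n = √(7.96×10⁻¹²) = 2.82×10⁻⁶ V = 2.82 µV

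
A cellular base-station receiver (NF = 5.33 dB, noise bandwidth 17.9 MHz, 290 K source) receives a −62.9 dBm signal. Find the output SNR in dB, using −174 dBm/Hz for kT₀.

33.2 dB

Noise floor: N = −174 + 10 log₁₀(B) + NF
10 log₁₀(1.79×10⁷) = 72.53 dB
N = −174 + 72.53 + 5.33 = −96.14 dBm
SNR = P_sig − N = −62.9 − (−96.14) = 33.24 dB → 33.2 dB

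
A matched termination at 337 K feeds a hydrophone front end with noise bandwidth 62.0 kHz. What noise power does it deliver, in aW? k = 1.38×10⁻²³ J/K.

288 aW

P_n = kTB = 1.38×10⁻²³ × 337 × 6.20×10⁴ = 2.88×10⁻¹⁶ W = 288 aW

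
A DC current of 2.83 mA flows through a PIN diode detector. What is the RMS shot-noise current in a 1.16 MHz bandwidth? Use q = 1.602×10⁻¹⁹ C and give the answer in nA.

I_n = √(2qI·B)
2qI·B = 2 × 1.602×10⁻¹⁹ × 2.83×10⁻³ × 1.16×10⁶ = 1.05×10⁻¹⁵ A²
I_n = √(1.05×10⁻¹⁵) = 3.24×10⁻⁸ A = 32.4 nA

32.4 nA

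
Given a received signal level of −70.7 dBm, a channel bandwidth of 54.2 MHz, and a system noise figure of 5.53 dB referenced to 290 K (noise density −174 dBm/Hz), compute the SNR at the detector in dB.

Noise floor: N = −174 + 10 log₁₀(B) + NF
10 log₁₀(5.42×10⁷) = 77.34 dB
N = −174 + 77.34 + 5.53 = −91.13 dBm
SNR = P_sig − N = −70.7 − (−91.13) = 20.43 dB → 20.4 dB

20.4 dB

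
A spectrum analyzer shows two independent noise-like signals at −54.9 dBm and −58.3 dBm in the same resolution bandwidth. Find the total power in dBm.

−53.3 dBm

Convert to linear, add, convert back:
P₁ = 3.24×10⁻⁹ W, P₂ = 1.48×10⁻⁹ W
P_tot = 4.72×10⁻⁹ W → 10 log₁₀(P_tot / 10⁻³) = −53.3 dBm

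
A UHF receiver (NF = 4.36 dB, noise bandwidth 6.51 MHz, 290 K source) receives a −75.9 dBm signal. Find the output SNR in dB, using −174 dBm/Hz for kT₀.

Noise floor: N = −174 + 10 log₁₀(B) + NF
10 log₁₀(6.51×10⁶) = 68.14 dB
N = −174 + 68.14 + 4.36 = −101.50 dBm
SNR = P_sig − N = −75.9 − (−101.50) = 25.60 dB → 25.6 dB

25.6 dB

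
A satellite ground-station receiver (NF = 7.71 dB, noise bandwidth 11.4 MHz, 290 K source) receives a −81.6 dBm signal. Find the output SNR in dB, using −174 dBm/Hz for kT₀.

Noise floor: N = −174 + 10 log₁₀(B) + NF
10 log₁₀(1.14×10⁷) = 70.57 dB
N = −174 + 70.57 + 7.71 = −95.72 dBm
SNR = P_sig − N = −81.6 − (−95.72) = 14.12 dB → 14.1 dB

14.1 dB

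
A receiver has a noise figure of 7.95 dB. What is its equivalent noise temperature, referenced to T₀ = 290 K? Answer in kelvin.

1519 K

F = 10^(7.95/10) = 6.23735
T_e = (F − 1)·T₀ = (6.23735 − 1) × 290 = 1519 K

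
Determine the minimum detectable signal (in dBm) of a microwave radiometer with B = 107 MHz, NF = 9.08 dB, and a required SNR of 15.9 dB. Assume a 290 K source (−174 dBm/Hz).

−68.7 dBm

Sensitivity = −174 + 10 log₁₀(B) + NF + SNR_min
= −174 + 80.29 + 9.08 + 15.9
= −68.73 dBm → −68.7 dBm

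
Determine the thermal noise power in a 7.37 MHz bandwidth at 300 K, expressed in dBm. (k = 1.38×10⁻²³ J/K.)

P_n = kTB = 1.38×10⁻²³ × 300 × 7.37×10⁶ = 3.05×10⁻¹⁴ W
In dBm: 10 log₁₀(3.05×10⁻¹⁴ / 10⁻³) = −105.2 dBm

−105.2 dBm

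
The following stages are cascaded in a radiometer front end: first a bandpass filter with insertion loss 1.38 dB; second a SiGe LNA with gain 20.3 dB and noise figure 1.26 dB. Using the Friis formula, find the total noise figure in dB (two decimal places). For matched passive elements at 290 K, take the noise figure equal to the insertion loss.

2.64 dB

Convert to linear (a loss of L dB is a gain of −L dB): F_i = 10^(NF_i/10), G_i = 10^(G_i,dB/10)
  Stage 1: F_1 = 10^(1.38/10) = 1.374, G_1 = 10^(−1.38/10) = 0.7278
  Stage 2: F_2 = 10^(1.26/10) = 1.337, G_2 = 10^(20.3/10) = 107.2
Friis cascade:
  F = 1.374 + (1.337 − 1)/0.7278 = 1.837
NF = 10 log₁₀(1.837) = 2.64 dB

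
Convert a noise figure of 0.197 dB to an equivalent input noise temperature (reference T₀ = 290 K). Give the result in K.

13.5 K

F = 10^(0.197/10) = 1.04641
T_e = (F − 1)·T₀ = (1.04641 − 1) × 290 = 13.5 K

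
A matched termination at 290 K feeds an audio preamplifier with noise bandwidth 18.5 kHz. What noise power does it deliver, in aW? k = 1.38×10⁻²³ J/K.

74.0 aW

P_n = kTB = 1.38×10⁻²³ × 290 × 1.85×10⁴ = 7.40×10⁻¹⁷ W = 74.0 aW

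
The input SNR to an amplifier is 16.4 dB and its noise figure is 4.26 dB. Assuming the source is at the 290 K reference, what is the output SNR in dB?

By definition F = SNR_in/SNR_out, so in dB: SNR_out = SNR_in − NF
SNR_out = 16.4 − 4.26 = 12.14 dB

12.14 dB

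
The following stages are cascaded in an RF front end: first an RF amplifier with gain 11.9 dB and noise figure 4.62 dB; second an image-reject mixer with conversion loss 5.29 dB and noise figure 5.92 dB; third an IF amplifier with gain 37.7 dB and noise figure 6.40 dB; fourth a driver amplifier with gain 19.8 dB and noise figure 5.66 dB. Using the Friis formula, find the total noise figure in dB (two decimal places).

5.82 dB

Convert to linear (a loss of L dB is a gain of −L dB): F_i = 10^(NF_i/10), G_i = 10^(G_i,dB/10)
  Stage 1: F_1 = 10^(4.62/10) = 2.897, G_1 = 10^(11.9/10) = 15.49
  Stage 2: F_2 = 10^(5.92/10) = 3.908, G_2 = 10^(−5.29/10) = 0.2958
  Stage 3: F_3 = 10^(6.40/10) = 4.365, G_3 = 10^(37.7/10) = 5888
  Stage 4: F_4 = 10^(5.66/10) = 3.681, G_4 = 10^(19.8/10) = 95.50
Friis cascade:
  F = 2.897 + (3.908 − 1)/15.49 + (4.365 − 1)/4.581 + (3.681 − 1)/2.698×10⁴ = 3.820
NF = 10 log₁₀(3.820) = 5.82 dB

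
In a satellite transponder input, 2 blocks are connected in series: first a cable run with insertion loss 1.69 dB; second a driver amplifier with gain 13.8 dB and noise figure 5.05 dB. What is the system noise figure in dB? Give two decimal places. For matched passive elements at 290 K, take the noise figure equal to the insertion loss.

6.74 dB

Convert to linear (a loss of L dB is a gain of −L dB): F_i = 10^(NF_i/10), G_i = 10^(G_i,dB/10)
  Stage 1: F_1 = 10^(1.69/10) = 1.476, G_1 = 10^(−1.69/10) = 0.6776
  Stage 2: F_2 = 10^(5.05/10) = 3.199, G_2 = 10^(13.8/10) = 23.99
Friis cascade:
  F = 1.476 + (3.199 − 1)/0.6776 = 4.721
NF = 10 log₁₀(4.721) = 6.74 dB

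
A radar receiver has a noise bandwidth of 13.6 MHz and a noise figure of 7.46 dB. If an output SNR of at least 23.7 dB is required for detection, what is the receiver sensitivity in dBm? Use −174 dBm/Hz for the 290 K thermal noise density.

−71.5 dBm

Sensitivity = −174 + 10 log₁₀(B) + NF + SNR_min
= −174 + 71.34 + 7.46 + 23.7
= −71.50 dBm → −71.5 dBm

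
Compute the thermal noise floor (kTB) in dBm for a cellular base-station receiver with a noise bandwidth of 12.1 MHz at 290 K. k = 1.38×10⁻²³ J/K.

P_n = kTB = 1.38×10⁻²³ × 290 × 1.21×10⁷ = 4.84×10⁻¹⁴ W
In dBm: 10 log₁₀(4.84×10⁻¹⁴ / 10⁻³) = −103.1 dBm

−103.1 dBm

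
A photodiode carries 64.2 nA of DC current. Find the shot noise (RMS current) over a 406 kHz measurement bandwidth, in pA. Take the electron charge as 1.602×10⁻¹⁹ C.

I_n = √(2qI·B)
2qI·B = 2 × 1.602×10⁻¹⁹ × 6.42×10⁻⁸ × 4.06×10⁵ = 8.35×10⁻²¹ A²
I_n = √(8.35×10⁻²¹) = 9.14×10⁻¹¹ A = 91.4 pA

91.4 pA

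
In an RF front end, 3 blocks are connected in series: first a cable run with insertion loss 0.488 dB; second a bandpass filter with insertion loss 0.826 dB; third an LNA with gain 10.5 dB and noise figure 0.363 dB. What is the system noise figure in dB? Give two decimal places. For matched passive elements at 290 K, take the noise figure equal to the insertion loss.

1.68 dB

Convert to linear (a loss of L dB is a gain of −L dB): F_i = 10^(NF_i/10), G_i = 10^(G_i,dB/10)
  Stage 1: F_1 = 10^(0.488/10) = 1.119, G_1 = 10^(−0.488/10) = 0.8937
  Stage 2: F_2 = 10^(0.826/10) = 1.209, G_2 = 10^(−0.826/10) = 0.8268
  Stage 3: F_3 = 10^(0.363/10) = 1.087, G_3 = 10^(10.5/10) = 11.22
Friis cascade:
  F = 1.119 + (1.209 − 1)/0.8937 + (1.087 − 1)/0.7389 = 1.471
NF = 10 log₁₀(1.471) = 1.68 dB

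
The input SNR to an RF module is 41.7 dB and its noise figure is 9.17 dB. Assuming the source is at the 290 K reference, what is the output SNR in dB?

32.53 dB

By definition F = SNR_in/SNR_out, so in dB: SNR_out = SNR_in − NF
SNR_out = 41.7 − 9.17 = 32.53 dB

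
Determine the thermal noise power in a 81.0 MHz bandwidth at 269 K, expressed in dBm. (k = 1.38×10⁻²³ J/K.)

P_n = kTB = 1.38×10⁻²³ × 269 × 8.10×10⁷ = 3.01×10⁻¹³ W
In dBm: 10 log₁₀(3.01×10⁻¹³ / 10⁻³) = −95.2 dBm

−95.2 dBm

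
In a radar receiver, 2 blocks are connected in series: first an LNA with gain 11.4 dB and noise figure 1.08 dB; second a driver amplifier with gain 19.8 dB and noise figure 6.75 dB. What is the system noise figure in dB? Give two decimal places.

Convert to linear (a loss of L dB is a gain of −L dB): F_i = 10^(NF_i/10), G_i = 10^(G_i,dB/10)
  Stage 1: F_1 = 10^(1.08/10) = 1.282, G_1 = 10^(11.4/10) = 13.80
  Stage 2: F_2 = 10^(6.75/10) = 4.732, G_2 = 10^(19.8/10) = 95.50
Friis cascade:
  F = 1.282 + (4.732 − 1)/13.80 = 1.553
NF = 10 log₁₀(1.553) = 1.91 dB

1.91 dB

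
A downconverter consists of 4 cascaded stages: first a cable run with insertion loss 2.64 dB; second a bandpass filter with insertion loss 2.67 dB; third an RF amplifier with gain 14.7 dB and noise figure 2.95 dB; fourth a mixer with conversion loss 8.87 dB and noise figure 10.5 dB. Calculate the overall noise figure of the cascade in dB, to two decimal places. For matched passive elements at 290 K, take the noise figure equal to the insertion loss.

Convert to linear (a loss of L dB is a gain of −L dB): F_i = 10^(NF_i/10), G_i = 10^(G_i,dB/10)
  Stage 1: F_1 = 10^(2.64/10) = 1.837, G_1 = 10^(−2.64/10) = 0.5445
  Stage 2: F_2 = 10^(2.67/10) = 1.849, G_2 = 10^(−2.67/10) = 0.5408
  Stage 3: F_3 = 10^(2.95/10) = 1.972, G_3 = 10^(14.7/10) = 29.51
  Stage 4: F_4 = 10^(10.5/10) = 11.22, G_4 = 10^(−8.87/10) = 0.1297
Friis cascade:
  F = 1.837 + (1.849 − 1)/0.5445 + (1.972 − 1)/0.2944 + (11.22 − 1)/8.690 = 7.875
NF = 10 log₁₀(7.875) = 8.96 dB

8.96 dB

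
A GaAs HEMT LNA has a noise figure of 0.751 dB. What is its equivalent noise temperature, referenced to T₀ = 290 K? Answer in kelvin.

54.7 K

F = 10^(0.751/10) = 1.18878
T_e = (F − 1)·T₀ = (1.18878 − 1) × 290 = 54.7 K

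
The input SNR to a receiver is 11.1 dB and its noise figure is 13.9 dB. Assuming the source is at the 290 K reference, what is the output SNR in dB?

By definition F = SNR_in/SNR_out, so in dB: SNR_out = SNR_in − NF
SNR_out = 11.1 − 13.9 = −2.8 dB

−2.8 dB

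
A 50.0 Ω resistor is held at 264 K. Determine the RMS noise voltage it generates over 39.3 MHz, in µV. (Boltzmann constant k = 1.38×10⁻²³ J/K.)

V_n = √(4kTRB)
4kTRB = 4 × 1.38×10⁻²³ × 264 × 5.00×10¹ × 3.93×10⁷ = 2.86×10⁻¹¹ V²
V_n = √(2.86×10⁻¹¹) = 5.35×10⁻⁶ V = 5.35 µV

5.35 µV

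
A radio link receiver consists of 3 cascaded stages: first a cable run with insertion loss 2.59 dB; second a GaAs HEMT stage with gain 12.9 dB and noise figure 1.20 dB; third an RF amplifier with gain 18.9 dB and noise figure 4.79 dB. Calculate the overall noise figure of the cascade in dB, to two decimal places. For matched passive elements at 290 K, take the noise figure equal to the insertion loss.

Convert to linear (a loss of L dB is a gain of −L dB): F_i = 10^(NF_i/10), G_i = 10^(G_i,dB/10)
  Stage 1: F_1 = 10^(2.59/10) = 1.816, G_1 = 10^(−2.59/10) = 0.5508
  Stage 2: F_2 = 10^(1.20/10) = 1.318, G_2 = 10^(12.9/10) = 19.50
  Stage 3: F_3 = 10^(4.79/10) = 3.013, G_3 = 10^(18.9/10) = 77.62
Friis cascade:
  F = 1.816 + (1.318 − 1)/0.5508 + (3.013 − 1)/10.74 = 2.581
NF = 10 log₁₀(2.581) = 4.12 dB

4.12 dB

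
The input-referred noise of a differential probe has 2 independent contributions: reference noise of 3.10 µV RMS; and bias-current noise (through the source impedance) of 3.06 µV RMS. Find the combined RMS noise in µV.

Uncorrelated sources add in power (mean-square): V_tot = √(ΣV_i²)
V_tot = √[(3.10×10⁻⁶)² + (3.06×10⁻⁶)²] = 4.36×10⁻⁶ V = 4.36 µV

4.36 µV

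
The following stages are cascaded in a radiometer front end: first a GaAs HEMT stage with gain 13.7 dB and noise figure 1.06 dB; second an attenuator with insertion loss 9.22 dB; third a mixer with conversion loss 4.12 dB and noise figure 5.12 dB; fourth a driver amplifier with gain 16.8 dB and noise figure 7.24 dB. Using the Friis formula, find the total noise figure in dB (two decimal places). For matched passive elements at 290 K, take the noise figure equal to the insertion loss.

8.03 dB

Convert to linear (a loss of L dB is a gain of −L dB): F_i = 10^(NF_i/10), G_i = 10^(G_i,dB/10)
  Stage 1: F_1 = 10^(1.06/10) = 1.276, G_1 = 10^(13.7/10) = 23.44
  Stage 2: F_2 = 10^(9.22/10) = 8.356, G_2 = 10^(−9.22/10) = 0.1197
  Stage 3: F_3 = 10^(5.12/10) = 3.251, G_3 = 10^(−4.12/10) = 0.3873
  Stage 4: F_4 = 10^(7.24/10) = 5.297, G_4 = 10^(16.8/10) = 47.86
Friis cascade:
  F = 1.276 + (8.356 − 1)/23.44 + (3.251 − 1)/2.805 + (5.297 − 1)/1.086 = 6.347
NF = 10 log₁₀(6.347) = 8.03 dB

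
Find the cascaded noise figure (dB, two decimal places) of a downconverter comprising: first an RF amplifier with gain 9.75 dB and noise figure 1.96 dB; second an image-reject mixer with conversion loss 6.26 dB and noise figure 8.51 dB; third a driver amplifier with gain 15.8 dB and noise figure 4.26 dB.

4.72 dB

Convert to linear (a loss of L dB is a gain of −L dB): F_i = 10^(NF_i/10), G_i = 10^(G_i,dB/10)
  Stage 1: F_1 = 10^(1.96/10) = 1.570, G_1 = 10^(9.75/10) = 9.441
  Stage 2: F_2 = 10^(8.51/10) = 7.096, G_2 = 10^(−6.26/10) = 0.2366
  Stage 3: F_3 = 10^(4.26/10) = 2.667, G_3 = 10^(15.8/10) = 38.02
Friis cascade:
  F = 1.570 + (7.096 − 1)/9.441 + (2.667 − 1)/2.234 = 2.962
NF = 10 log₁₀(2.962) = 4.72 dB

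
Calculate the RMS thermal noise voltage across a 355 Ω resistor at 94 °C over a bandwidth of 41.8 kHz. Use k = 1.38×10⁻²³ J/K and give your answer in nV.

T = 94 °C + 273.15 = 367.15 K
V_n = √(4kTRB)
4kTRB = 4 × 1.38×10⁻²³ × 367.15 × 3.55×10² × 4.18×10⁴ = 3.01×10⁻¹³ V²
V_n = √(3.01×10⁻¹³) = 5.48×10⁻⁷ V = 548 nV

548 nV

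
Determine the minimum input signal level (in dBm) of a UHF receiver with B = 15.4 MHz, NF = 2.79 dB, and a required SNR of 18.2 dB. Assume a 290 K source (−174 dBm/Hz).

−81.1 dBm

Sensitivity = −174 + 10 log₁₀(B) + NF + SNR_min
= −174 + 71.88 + 2.79 + 18.2
= −81.13 dBm → −81.1 dBm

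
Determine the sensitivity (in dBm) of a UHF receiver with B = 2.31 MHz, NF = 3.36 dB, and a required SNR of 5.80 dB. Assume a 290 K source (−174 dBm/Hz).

−101.2 dBm

Sensitivity = −174 + 10 log₁₀(B) + NF + SNR_min
= −174 + 63.64 + 3.36 + 5.80
= −101.20 dBm → −101.2 dBm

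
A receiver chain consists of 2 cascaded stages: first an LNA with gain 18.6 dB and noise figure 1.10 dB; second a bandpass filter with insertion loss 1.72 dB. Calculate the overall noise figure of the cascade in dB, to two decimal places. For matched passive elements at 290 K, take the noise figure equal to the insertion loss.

1.12 dB

Convert to linear (a loss of L dB is a gain of −L dB): F_i = 10^(NF_i/10), G_i = 10^(G_i,dB/10)
  Stage 1: F_1 = 10^(1.10/10) = 1.288, G_1 = 10^(18.6/10) = 72.44
  Stage 2: F_2 = 10^(1.72/10) = 1.486, G_2 = 10^(−1.72/10) = 0.6730
Friis cascade:
  F = 1.288 + (1.486 − 1)/72.44 = 1.295
NF = 10 log₁₀(1.295) = 1.12 dB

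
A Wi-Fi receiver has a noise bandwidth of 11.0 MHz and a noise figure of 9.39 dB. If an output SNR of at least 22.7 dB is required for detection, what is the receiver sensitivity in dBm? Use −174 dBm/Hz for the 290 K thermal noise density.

−71.5 dBm

Sensitivity = −174 + 10 log₁₀(B) + NF + SNR_min
= −174 + 70.41 + 9.39 + 22.7
= −71.50 dBm → −71.5 dBm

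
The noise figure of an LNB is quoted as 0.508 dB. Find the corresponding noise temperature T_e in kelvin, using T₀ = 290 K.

36.0 K

F = 10^(0.508/10) = 1.12409
T_e = (F − 1)·T₀ = (1.12409 − 1) × 290 = 36.0 K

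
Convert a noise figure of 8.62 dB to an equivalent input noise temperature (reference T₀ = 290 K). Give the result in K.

1821 K

F = 10^(8.62/10) = 7.2778
T_e = (F − 1)·T₀ = (7.2778 − 1) × 290 = 1821 K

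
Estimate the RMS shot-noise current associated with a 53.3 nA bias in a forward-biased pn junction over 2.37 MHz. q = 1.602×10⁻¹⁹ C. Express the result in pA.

I_n = √(2qI·B)
2qI·B = 2 × 1.602×10⁻¹⁹ × 5.33×10⁻⁸ × 2.37×10⁶ = 4.05×10⁻²⁰ A²
I_n = √(4.05×10⁻²⁰) = 2.01×10⁻¹⁰ A = 201 pA

201 pA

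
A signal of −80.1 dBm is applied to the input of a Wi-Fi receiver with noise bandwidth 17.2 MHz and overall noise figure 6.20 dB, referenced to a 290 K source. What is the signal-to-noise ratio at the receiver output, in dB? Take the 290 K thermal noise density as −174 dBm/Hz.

15.3 dB

Noise floor: N = −174 + 10 log₁₀(B) + NF
10 log₁₀(1.72×10⁷) = 72.36 dB
N = −174 + 72.36 + 6.20 = −95.44 dBm
SNR = P_sig − N = −80.1 − (−95.44) = 15.34 dB → 15.3 dB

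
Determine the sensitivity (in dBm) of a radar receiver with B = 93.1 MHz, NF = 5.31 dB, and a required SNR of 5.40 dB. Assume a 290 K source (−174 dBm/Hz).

−83.6 dBm

Sensitivity = −174 + 10 log₁₀(B) + NF + SNR_min
= −174 + 79.69 + 5.31 + 5.40
= −83.60 dBm → −83.6 dBm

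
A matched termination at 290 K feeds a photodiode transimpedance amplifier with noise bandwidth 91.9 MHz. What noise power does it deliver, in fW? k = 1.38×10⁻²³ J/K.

368 fW

P_n = kTB = 1.38×10⁻²³ × 290 × 9.19×10⁷ = 3.68×10⁻¹³ W = 368 fW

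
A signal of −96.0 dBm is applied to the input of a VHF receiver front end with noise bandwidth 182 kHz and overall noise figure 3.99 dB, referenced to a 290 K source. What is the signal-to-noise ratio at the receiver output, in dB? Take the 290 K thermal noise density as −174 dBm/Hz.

Noise floor: N = −174 + 10 log₁₀(B) + NF
10 log₁₀(1.82×10⁵) = 52.6 dB
N = −174 + 52.6 + 3.99 = −117.41 dBm
SNR = P_sig − N = −96.0 − (−117.41) = 21.41 dB → 21.4 dB

21.4 dB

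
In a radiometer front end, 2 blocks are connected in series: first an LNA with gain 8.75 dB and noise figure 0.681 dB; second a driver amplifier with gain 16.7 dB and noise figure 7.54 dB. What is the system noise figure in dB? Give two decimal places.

2.54 dB

Convert to linear (a loss of L dB is a gain of −L dB): F_i = 10^(NF_i/10), G_i = 10^(G_i,dB/10)
  Stage 1: F_1 = 10^(0.681/10) = 1.170, G_1 = 10^(8.75/10) = 7.499
  Stage 2: F_2 = 10^(7.54/10) = 5.675, G_2 = 10^(16.7/10) = 46.77
Friis cascade:
  F = 1.170 + (5.675 − 1)/7.499 = 1.793
NF = 10 log₁₀(1.793) = 2.54 dB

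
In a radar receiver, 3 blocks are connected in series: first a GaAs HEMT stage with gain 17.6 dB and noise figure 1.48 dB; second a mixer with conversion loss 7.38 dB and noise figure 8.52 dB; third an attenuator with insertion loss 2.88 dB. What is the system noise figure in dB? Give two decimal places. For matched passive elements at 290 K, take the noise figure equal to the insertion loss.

Convert to linear (a loss of L dB is a gain of −L dB): F_i = 10^(NF_i/10), G_i = 10^(G_i,dB/10)
  Stage 1: F_1 = 10^(1.48/10) = 1.406, G_1 = 10^(17.6/10) = 57.54
  Stage 2: F_2 = 10^(8.52/10) = 7.112, G_2 = 10^(−7.38/10) = 0.1828
  Stage 3: F_3 = 10^(2.88/10) = 1.941, G_3 = 10^(−2.88/10) = 0.5152
Friis cascade:
  F = 1.406 + (7.112 − 1)/57.54 + (1.941 − 1)/10.52 = 1.602
NF = 10 log₁₀(1.602) = 2.05 dB

2.05 dB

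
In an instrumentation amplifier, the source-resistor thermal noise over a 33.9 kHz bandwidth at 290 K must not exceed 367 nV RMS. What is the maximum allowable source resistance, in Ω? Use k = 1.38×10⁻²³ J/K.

Johnson–Nyquist: V_n = √(4kTRB) ⇒ R = V_n² / (4kTB)
4kTB = 4 × 1.38×10⁻²³ × 290 × 3.39×10⁴ = 5.43×10⁻¹⁶
R = (3.67×10⁻⁷)² / 5.43×10⁻¹⁶ = 2.48×10² Ω = 248 Ω

248 Ω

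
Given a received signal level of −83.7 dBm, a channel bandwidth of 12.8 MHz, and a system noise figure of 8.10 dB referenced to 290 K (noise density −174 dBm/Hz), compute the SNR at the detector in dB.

11.1 dB

Noise floor: N = −174 + 10 log₁₀(B) + NF
10 log₁₀(1.28×10⁷) = 71.07 dB
N = −174 + 71.07 + 8.10 = −94.83 dBm
SNR = P_sig − N = −83.7 − (−94.83) = 11.13 dB → 11.1 dB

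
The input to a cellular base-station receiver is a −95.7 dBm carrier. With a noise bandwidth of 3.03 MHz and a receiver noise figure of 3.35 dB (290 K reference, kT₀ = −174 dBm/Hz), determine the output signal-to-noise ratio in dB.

10.1 dB

Noise floor: N = −174 + 10 log₁₀(B) + NF
10 log₁₀(3.03×10⁶) = 64.81 dB
N = −174 + 64.81 + 3.35 = −105.84 dBm
SNR = P_sig − N = −95.7 − (−105.84) = 10.14 dB → 10.1 dB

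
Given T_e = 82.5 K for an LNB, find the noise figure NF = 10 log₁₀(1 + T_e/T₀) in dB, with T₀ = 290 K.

F = 1 + T_e/T₀ = 1 + 82.5/290 = 1.28448
NF = 10 log₁₀(1.28448) = 1.09 dB

1.09 dB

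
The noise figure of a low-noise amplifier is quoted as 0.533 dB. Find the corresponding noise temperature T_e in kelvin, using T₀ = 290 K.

F = 10^(0.533/10) = 1.13058
T_e = (F − 1)·T₀ = (1.13058 − 1) × 290 = 37.9 K

37.9 K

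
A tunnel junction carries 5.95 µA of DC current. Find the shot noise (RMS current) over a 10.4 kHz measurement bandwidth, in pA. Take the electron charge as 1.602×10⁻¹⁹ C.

141 pA

I_n = √(2qI·B)
2qI·B = 2 × 1.602×10⁻¹⁹ × 5.95×10⁻⁶ × 1.04×10⁴ = 1.98×10⁻²⁰ A²
I_n = √(1.98×10⁻²⁰) = 1.41×10⁻¹⁰ A = 141 pA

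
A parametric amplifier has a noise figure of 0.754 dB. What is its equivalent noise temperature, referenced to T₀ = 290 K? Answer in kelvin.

55.0 K

F = 10^(0.754/10) = 1.1896
T_e = (F − 1)·T₀ = (1.1896 − 1) × 290 = 55.0 K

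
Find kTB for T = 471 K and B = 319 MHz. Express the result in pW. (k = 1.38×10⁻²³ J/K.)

P_n = kTB = 1.38×10⁻²³ × 471 × 3.19×10⁸ = 2.07×10⁻¹² W = 2.07 pW

2.07 pW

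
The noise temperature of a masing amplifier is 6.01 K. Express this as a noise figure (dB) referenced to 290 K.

0.089 dB

F = 1 + T_e/T₀ = 1 + 6.01/290 = 1.02072
NF = 10 log₁₀(1.02072) = 0.089 dB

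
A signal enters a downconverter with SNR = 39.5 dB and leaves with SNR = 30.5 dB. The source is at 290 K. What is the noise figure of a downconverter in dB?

NF (dB) = SNR_in(dB) − SNR_out(dB) when the source is at T₀
NF = 39.5 − 30.5 = 9.0 dB

9.0 dB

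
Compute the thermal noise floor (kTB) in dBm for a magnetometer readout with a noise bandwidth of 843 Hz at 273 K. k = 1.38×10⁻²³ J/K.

P_n = kTB = 1.38×10⁻²³ × 273 × 8.43×10² = 3.18×10⁻¹⁸ W
In dBm: 10 log₁₀(3.18×10⁻¹⁸ / 10⁻³) = −145.0 dBm

−145.0 dBm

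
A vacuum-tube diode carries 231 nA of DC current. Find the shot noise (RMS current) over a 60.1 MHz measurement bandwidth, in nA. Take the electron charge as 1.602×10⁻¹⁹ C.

I_n = √(2qI·B)
2qI·B = 2 × 1.602×10⁻¹⁹ × 2.31×10⁻⁷ × 6.01×10⁷ = 4.45×10⁻¹⁸ A²
I_n = √(4.45×10⁻¹⁸) = 2.11×10⁻⁹ A = 2.11 nA

2.11 nA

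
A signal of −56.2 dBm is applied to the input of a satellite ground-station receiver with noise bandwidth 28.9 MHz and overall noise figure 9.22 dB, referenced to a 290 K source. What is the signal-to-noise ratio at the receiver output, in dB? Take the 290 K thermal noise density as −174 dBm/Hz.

34.0 dB

Noise floor: N = −174 + 10 log₁₀(B) + NF
10 log₁₀(2.89×10⁷) = 74.61 dB
N = −174 + 74.61 + 9.22 = −90.17 dBm
SNR = P_sig − N = −56.2 − (−90.17) = 33.97 dB → 34.0 dB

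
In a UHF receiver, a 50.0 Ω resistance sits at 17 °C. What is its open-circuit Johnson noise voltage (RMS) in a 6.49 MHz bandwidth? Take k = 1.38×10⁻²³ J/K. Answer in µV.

2.28 µV

T = 17 °C + 273.15 = 290.15 K
V_n = √(4kTRB)
4kTRB = 4 × 1.38×10⁻²³ × 290.15 × 5.00×10¹ × 6.49×10⁶ = 5.20×10⁻¹² V²
V_n = √(5.20×10⁻¹²) = 2.28×10⁻⁶ V = 2.28 µV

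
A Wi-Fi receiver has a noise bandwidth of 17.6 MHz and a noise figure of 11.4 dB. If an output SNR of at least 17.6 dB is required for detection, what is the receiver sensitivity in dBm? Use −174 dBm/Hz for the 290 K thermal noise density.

Sensitivity = −174 + 10 log₁₀(B) + NF + SNR_min
= −174 + 72.46 + 11.4 + 17.6
= −72.54 dBm → −72.5 dBm

−72.5 dBm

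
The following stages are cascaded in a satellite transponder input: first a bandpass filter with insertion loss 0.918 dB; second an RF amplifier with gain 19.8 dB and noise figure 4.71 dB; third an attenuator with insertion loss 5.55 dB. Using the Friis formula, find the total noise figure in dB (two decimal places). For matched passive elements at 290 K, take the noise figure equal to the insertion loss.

5.67 dB

Convert to linear (a loss of L dB is a gain of −L dB): F_i = 10^(NF_i/10), G_i = 10^(G_i,dB/10)
  Stage 1: F_1 = 10^(0.918/10) = 1.235, G_1 = 10^(−0.918/10) = 0.8095
  Stage 2: F_2 = 10^(4.71/10) = 2.958, G_2 = 10^(19.8/10) = 95.50
  Stage 3: F_3 = 10^(5.55/10) = 3.589, G_3 = 10^(−5.55/10) = 0.2786
Friis cascade:
  F = 1.235 + (2.958 − 1)/0.8095 + (3.589 − 1)/77.30 = 3.688
NF = 10 log₁₀(3.688) = 5.67 dB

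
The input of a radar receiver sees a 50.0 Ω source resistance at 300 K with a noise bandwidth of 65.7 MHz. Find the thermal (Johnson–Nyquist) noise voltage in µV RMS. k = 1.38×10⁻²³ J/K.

V_n = √(4kTRB)
4kTRB = 4 × 1.38×10⁻²³ × 300 × 5.00×10¹ × 6.57×10⁷ = 5.44×10⁻¹¹ V²
V_n = √(5.44×10⁻¹¹) = 7.38×10⁻⁶ V = 7.38 µV

7.38 µV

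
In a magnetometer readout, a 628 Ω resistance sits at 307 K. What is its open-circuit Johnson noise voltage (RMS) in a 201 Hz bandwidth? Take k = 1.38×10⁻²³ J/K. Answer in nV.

V_n = √(4kTRB)
4kTRB = 4 × 1.38×10⁻²³ × 307 × 6.28×10² × 2.01×10² = 2.14×10⁻¹⁵ V²
V_n = √(2.14×10⁻¹⁵) = 4.63×10⁻⁸ V = 46.3 nV

46.3 nV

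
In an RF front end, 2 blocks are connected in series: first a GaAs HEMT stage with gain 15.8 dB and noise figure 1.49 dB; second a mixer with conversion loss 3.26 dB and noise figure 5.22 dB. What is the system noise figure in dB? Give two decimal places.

1.67 dB

Convert to linear (a loss of L dB is a gain of −L dB): F_i = 10^(NF_i/10), G_i = 10^(G_i,dB/10)
  Stage 1: F_1 = 10^(1.49/10) = 1.409, G_1 = 10^(15.8/10) = 38.02
  Stage 2: F_2 = 10^(5.22/10) = 3.327, G_2 = 10^(−3.26/10) = 0.4721
Friis cascade:
  F = 1.409 + (3.327 − 1)/38.02 = 1.470
NF = 10 log₁₀(1.470) = 1.67 dB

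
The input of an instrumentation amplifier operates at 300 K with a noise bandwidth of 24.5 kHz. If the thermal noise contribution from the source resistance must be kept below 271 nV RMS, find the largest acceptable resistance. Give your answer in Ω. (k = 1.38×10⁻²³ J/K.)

181 Ω

Johnson–Nyquist: V_n = √(4kTRB) ⇒ R = V_n² / (4kTB)
4kTB = 4 × 1.38×10⁻²³ × 300 × 2.45×10⁴ = 4.06×10⁻¹⁶
R = (2.71×10⁻⁷)² / 4.06×10⁻¹⁶ = 1.81×10² Ω = 181 Ω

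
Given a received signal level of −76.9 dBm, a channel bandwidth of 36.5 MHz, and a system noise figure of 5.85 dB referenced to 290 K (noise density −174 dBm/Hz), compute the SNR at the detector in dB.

15.6 dB

Noise floor: N = −174 + 10 log₁₀(B) + NF
10 log₁₀(3.65×10⁷) = 75.62 dB
N = −174 + 75.62 + 5.85 = −92.53 dBm
SNR = P_sig − N = −76.9 − (−92.53) = 15.63 dB → 15.6 dB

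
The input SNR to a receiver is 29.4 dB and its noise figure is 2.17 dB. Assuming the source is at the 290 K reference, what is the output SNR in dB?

27.23 dB

By definition F = SNR_in/SNR_out, so in dB: SNR_out = SNR_in − NF
SNR_out = 29.4 − 2.17 = 27.23 dB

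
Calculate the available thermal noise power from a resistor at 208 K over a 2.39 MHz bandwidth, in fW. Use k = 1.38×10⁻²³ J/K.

6.86 fW

P_n = kTB = 1.38×10⁻²³ × 208 × 2.39×10⁶ = 6.86×10⁻¹⁵ W = 6.86 fW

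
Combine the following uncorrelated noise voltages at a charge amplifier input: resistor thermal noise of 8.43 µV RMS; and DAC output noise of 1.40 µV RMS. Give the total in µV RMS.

Uncorrelated sources add in power (mean-square): V_tot = √(ΣV_i²)
V_tot = √[(8.43×10⁻⁶)² + (1.40×10⁻⁶)²] = 8.55×10⁻⁶ V = 8.55 µV

8.55 µV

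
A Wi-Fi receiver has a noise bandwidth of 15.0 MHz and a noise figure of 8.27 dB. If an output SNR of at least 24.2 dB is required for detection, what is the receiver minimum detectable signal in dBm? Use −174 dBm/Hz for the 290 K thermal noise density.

Sensitivity = −174 + 10 log₁₀(B) + NF + SNR_min
= −174 + 71.76 + 8.27 + 24.2
= −69.77 dBm → −69.8 dBm

−69.8 dBm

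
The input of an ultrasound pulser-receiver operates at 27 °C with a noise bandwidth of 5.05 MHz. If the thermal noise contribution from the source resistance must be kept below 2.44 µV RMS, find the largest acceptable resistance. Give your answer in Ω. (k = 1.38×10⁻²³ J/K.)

71.2 Ω

T = 27 °C + 273.15 = 300.15 K
Johnson–Nyquist: V_n = √(4kTRB) ⇒ R = V_n² / (4kTB)
4kTB = 4 × 1.38×10⁻²³ × 300.15 × 5.05×10⁶ = 8.37×10⁻¹⁴
R = (2.44×10⁻⁶)² / 8.37×10⁻¹⁴ = 7.12×10¹ Ω = 71.2 Ω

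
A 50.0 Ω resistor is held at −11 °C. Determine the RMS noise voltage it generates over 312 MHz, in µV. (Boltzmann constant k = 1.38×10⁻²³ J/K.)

T = −11 °C + 273.15 = 262.15 K
V_n = √(4kTRB)
4kTRB = 4 × 1.38×10⁻²³ × 262.15 × 5.00×10¹ × 3.12×10⁸ = 2.26×10⁻¹⁰ V²
V_n = √(2.26×10⁻¹⁰) = 1.50×10⁻⁵ V = 15.0 µV

15.0 µV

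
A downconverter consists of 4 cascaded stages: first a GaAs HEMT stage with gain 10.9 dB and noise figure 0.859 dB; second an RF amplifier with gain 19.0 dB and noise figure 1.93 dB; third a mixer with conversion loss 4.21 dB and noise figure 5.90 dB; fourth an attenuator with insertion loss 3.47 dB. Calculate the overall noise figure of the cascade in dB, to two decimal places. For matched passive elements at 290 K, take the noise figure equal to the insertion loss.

Convert to linear (a loss of L dB is a gain of −L dB): F_i = 10^(NF_i/10), G_i = 10^(G_i,dB/10)
  Stage 1: F_1 = 10^(0.859/10) = 1.219, G_1 = 10^(10.9/10) = 12.30
  Stage 2: F_2 = 10^(1.93/10) = 1.560, G_2 = 10^(19.0/10) = 79.43
  Stage 3: F_3 = 10^(5.90/10) = 3.890, G_3 = 10^(−4.21/10) = 0.3793
  Stage 4: F_4 = 10^(3.47/10) = 2.223, G_4 = 10^(−3.47/10) = 0.4498
Friis cascade:
  F = 1.219 + (1.560 − 1)/12.30 + (3.890 − 1)/977.2 + (2.223 − 1)/370.7 = 1.270
NF = 10 log₁₀(1.270) = 1.04 dB

1.04 dB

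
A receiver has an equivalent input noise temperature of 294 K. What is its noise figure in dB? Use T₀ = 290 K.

3.04 dB

F = 1 + T_e/T₀ = 1 + 294/290 = 2.01379
NF = 10 log₁₀(2.01379) = 3.04 dB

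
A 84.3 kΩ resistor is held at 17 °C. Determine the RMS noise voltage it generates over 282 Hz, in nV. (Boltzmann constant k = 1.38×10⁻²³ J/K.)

617 nV

T = 17 °C + 273.15 = 290.15 K
V_n = √(4kTRB)
4kTRB = 4 × 1.38×10⁻²³ × 290.15 × 8.43×10⁴ × 2.82×10² = 3.81×10⁻¹³ V²
V_n = √(3.81×10⁻¹³) = 6.17×10⁻⁷ V = 617 nV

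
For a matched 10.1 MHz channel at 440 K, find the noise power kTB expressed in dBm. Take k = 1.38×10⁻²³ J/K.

P_n = kTB = 1.38×10⁻²³ × 440 × 1.01×10⁷ = 6.13×10⁻¹⁴ W
In dBm: 10 log₁₀(6.13×10⁻¹⁴ / 10⁻³) = −102.1 dBm

−102.1 dBm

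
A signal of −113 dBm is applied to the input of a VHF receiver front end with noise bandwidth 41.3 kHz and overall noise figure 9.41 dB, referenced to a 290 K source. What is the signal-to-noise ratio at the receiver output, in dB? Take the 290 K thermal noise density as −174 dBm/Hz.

5.4 dB

Noise floor: N = −174 + 10 log₁₀(B) + NF
10 log₁₀(4.13×10⁴) = 46.16 dB
N = −174 + 46.16 + 9.41 = −118.43 dBm
SNR = P_sig − N = −113 − (−118.43) = 5.43 dB → 5.4 dB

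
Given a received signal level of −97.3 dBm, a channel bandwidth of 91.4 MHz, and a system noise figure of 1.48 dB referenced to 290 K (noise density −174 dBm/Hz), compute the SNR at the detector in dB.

Noise floor: N = −174 + 10 log₁₀(B) + NF
10 log₁₀(9.14×10⁷) = 79.61 dB
N = −174 + 79.61 + 1.48 = −92.91 dBm
SNR = P_sig − N = −97.3 − (−92.91) = −4.39 dB → −4.4 dB

−4.4 dB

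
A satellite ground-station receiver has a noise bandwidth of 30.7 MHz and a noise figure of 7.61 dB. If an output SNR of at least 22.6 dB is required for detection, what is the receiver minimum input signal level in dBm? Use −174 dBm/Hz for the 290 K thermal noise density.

Sensitivity = −174 + 10 log₁₀(B) + NF + SNR_min
= −174 + 74.87 + 7.61 + 22.6
= −68.92 dBm → −68.9 dBm

−68.9 dBm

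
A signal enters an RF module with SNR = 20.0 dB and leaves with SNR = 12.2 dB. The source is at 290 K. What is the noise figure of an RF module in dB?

NF (dB) = SNR_in(dB) − SNR_out(dB) when the source is at T₀
NF = 20.0 − 12.2 = 7.8 dB

7.8 dB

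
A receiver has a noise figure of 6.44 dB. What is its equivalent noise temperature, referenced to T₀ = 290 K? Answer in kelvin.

988 K

F = 10^(6.44/10) = 4.40555
T_e = (F − 1)·T₀ = (4.40555 − 1) × 290 = 988 K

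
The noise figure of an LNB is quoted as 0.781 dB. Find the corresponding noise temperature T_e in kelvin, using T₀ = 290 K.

57.1 K

F = 10^(0.781/10) = 1.19702
T_e = (F − 1)·T₀ = (1.19702 − 1) × 290 = 57.1 K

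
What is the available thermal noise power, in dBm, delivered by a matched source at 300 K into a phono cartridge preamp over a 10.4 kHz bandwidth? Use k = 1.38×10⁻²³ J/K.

P_n = kTB = 1.38×10⁻²³ × 300 × 1.04×10⁴ = 4.31×10⁻¹⁷ W
In dBm: 10 log₁₀(4.31×10⁻¹⁷ / 10⁻³) = −133.7 dBm

−133.7 dBm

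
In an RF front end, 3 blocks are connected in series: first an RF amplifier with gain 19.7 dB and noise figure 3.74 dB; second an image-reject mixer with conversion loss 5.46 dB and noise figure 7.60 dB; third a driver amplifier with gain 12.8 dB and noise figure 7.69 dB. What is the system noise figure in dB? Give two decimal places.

Convert to linear (a loss of L dB is a gain of −L dB): F_i = 10^(NF_i/10), G_i = 10^(G_i,dB/10)
  Stage 1: F_1 = 10^(3.74/10) = 2.366, G_1 = 10^(19.7/10) = 93.33
  Stage 2: F_2 = 10^(7.60/10) = 5.754, G_2 = 10^(−5.46/10) = 0.2844
  Stage 3: F_3 = 10^(7.69/10) = 5.875, G_3 = 10^(12.8/10) = 19.05
Friis cascade:
  F = 2.366 + (5.754 − 1)/93.33 + (5.875 − 1)/26.55 = 2.601
NF = 10 log₁₀(2.601) = 4.15 dB

4.15 dB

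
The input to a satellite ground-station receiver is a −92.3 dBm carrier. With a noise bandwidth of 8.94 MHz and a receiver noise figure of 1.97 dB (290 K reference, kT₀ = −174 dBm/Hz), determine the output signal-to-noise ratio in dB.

Noise floor: N = −174 + 10 log₁₀(B) + NF
10 log₁₀(8.94×10⁶) = 69.51 dB
N = −174 + 69.51 + 1.97 = −102.52 dBm
SNR = P_sig − N = −92.3 − (−102.52) = 10.22 dB → 10.2 dB

10.2 dB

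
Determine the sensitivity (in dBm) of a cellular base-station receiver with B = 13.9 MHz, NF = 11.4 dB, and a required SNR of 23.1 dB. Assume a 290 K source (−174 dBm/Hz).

−68.1 dBm

Sensitivity = −174 + 10 log₁₀(B) + NF + SNR_min
= −174 + 71.43 + 11.4 + 23.1
= −68.07 dBm → −68.1 dBm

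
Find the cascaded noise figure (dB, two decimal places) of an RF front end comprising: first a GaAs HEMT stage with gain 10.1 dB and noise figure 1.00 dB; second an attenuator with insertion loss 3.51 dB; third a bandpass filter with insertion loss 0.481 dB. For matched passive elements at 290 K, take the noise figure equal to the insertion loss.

1.48 dB

Convert to linear (a loss of L dB is a gain of −L dB): F_i = 10^(NF_i/10), G_i = 10^(G_i,dB/10)
  Stage 1: F_1 = 10^(1.00/10) = 1.259, G_1 = 10^(10.1/10) = 10.23
  Stage 2: F_2 = 10^(3.51/10) = 2.244, G_2 = 10^(−3.51/10) = 0.4457
  Stage 3: F_3 = 10^(0.481/10) = 1.117, G_3 = 10^(−0.481/10) = 0.8952
Friis cascade:
  F = 1.259 + (2.244 − 1)/10.23 + (1.117 − 1)/4.560 = 1.406
NF = 10 log₁₀(1.406) = 1.48 dB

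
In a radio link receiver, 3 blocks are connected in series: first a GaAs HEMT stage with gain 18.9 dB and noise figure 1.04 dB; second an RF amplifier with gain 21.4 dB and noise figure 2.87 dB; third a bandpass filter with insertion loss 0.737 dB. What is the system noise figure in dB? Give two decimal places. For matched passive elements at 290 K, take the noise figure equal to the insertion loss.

Convert to linear (a loss of L dB is a gain of −L dB): F_i = 10^(NF_i/10), G_i = 10^(G_i,dB/10)
  Stage 1: F_1 = 10^(1.04/10) = 1.271, G_1 = 10^(18.9/10) = 77.62
  Stage 2: F_2 = 10^(2.87/10) = 1.936, G_2 = 10^(21.4/10) = 138.0
  Stage 3: F_3 = 10^(0.737/10) = 1.185, G_3 = 10^(−0.737/10) = 0.8439
Friis cascade:
  F = 1.271 + (1.936 − 1)/77.62 + (1.185 − 1)/1.072×10⁴ = 1.283
NF = 10 log₁₀(1.283) = 1.08 dB

1.08 dB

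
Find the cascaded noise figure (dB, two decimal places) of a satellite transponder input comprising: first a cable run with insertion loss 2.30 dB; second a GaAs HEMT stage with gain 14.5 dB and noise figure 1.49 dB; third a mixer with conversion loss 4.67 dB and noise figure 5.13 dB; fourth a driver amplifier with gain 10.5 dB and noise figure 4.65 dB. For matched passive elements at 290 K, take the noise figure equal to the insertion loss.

Convert to linear (a loss of L dB is a gain of −L dB): F_i = 10^(NF_i/10), G_i = 10^(G_i,dB/10)
  Stage 1: F_1 = 10^(2.30/10) = 1.698, G_1 = 10^(−2.30/10) = 0.5888
  Stage 2: F_2 = 10^(1.49/10) = 1.409, G_2 = 10^(14.5/10) = 28.18
  Stage 3: F_3 = 10^(5.13/10) = 3.258, G_3 = 10^(−4.67/10) = 0.3412
  Stage 4: F_4 = 10^(4.65/10) = 2.917, G_4 = 10^(10.5/10) = 11.22
Friis cascade:
  F = 1.698 + (1.409 − 1)/0.5888 + (3.258 − 1)/16.60 + (2.917 − 1)/5.662 = 2.868
NF = 10 log₁₀(2.868) = 4.58 dB

4.58 dB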